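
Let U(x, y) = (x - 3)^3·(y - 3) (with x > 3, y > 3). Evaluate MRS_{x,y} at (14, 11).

MU_x = 3·(x−3)^2·(y−3), MU_y = (x−3)^3.
MRS = (3/1)·(y−3)/(x−3).
At (14, 11): MRS = 24/11.
So at (14, 11) the consumer would give up 24/11 units of y for one more unit of x.

MRS = 24/11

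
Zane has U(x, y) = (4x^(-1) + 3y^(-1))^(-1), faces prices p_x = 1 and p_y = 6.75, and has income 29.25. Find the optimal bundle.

For CES with ρ = -1, MRS = (4/3)·(y/x)^2.
Tangency: set MRS = p_x/p_y = 1/6.75 = 4/27.
So (y/x)^2 = 1/9; taking the square root, y/x = 1/3, i.e. y = (1/3)·x.
Substitute into the budget 1·x + 6.75·y = 29.25: 3.25·x = 29.25, so x* = 9 and y* = (1/3)·9 = 3.

x* = 9, y* = 3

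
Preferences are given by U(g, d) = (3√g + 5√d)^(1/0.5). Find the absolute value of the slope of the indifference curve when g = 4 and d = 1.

MRS = 0.3

For CES with ρ = 0.5, MRS = (3/5)·√(d/g).
At (4, 1): MRS = 0.3.
The indifference curve has slope −0.3 at this bundle.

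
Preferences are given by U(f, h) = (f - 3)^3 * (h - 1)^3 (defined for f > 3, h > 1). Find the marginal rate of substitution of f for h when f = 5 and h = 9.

MU_f = 3·(f−3)^2·(h−1)^3, MU_h = 3·(f−3)^3·(h−1)^2.
MRS = (h−1)/(f−3).
At (5, 9): MRS = 4.
The indifference curve has slope −4 at this bundle.

MRS = 4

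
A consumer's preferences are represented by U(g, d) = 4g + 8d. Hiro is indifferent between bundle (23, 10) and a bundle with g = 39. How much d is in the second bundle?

d = 2

U(23, 10) = 172.
Set U(39, d) = 172 and solve.
4·39 + 8d = 172 ⇒ 8d = 16 ⇒ d = 2.
Check: U(39, 2) = 172.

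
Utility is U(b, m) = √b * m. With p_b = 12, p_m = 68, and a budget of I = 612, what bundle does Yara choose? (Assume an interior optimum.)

b* = 17, m* = 6

MU_b = 0.5·b^(-0.5)·m and MU_m = √b.
MRS = MU_b/MU_m = (0.5)·m/b.
Tangency: set MRS = p_b/p_m = 12/68 = 3/17.
So (0.5)·m/b = 3/17, i.e. m = (6/17)·b.
Substitute into the budget 12·b + 68·m = 612: 36·b = 612, so b* = 17.
Then m* = (6/17)·17 = 6.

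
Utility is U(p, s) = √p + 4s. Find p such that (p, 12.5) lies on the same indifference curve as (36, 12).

U(36, 12) = 54.
Set U(p, 12.5) = 54 and solve.
With s = 12.5: √p = 54 − 4·12.5 = 4, so √p = 4 and p = 16.
Check: U(16, 12.5) = 54.

p = 16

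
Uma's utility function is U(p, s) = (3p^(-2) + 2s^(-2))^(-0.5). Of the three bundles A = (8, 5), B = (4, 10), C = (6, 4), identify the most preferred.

Evaluate utility at each bundle:
U(A) = 2.807.
U(B) = 2.195.
U(C) = 2.191.
Highest utility is A, so A ≻ B ≻ C.

Bundle A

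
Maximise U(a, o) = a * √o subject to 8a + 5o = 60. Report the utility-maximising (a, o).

a* = 5, o* = 4

MU_a = √o and MU_o = 0.5·a·o^(-0.5).
MRS = MU_a/MU_o = (2)·o/a.
Tangency: set MRS = p_a/p_o = 8/5 = 1.6.
So (2)·o/a = 1.6, i.e. o = 0.8·a.
Substitute into the budget 8·a + 5·o = 60: 12·a = 60, so a* = 5.
Then o* = 0.8·5 = 4.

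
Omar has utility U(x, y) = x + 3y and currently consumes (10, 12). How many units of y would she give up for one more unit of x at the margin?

MRS = 1/3

MU_x = 1, MU_y = 3, so MRS = 1/3 at every bundle.
At (10, 12): MRS = 1/3.
So at (10, 12) the consumer would give up 1/3 units of y for one more unit of x.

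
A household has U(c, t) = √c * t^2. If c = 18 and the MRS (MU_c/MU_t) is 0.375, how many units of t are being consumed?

t = 27

MU_c = 0.5·c^(-0.5)·t^2 and MU_t = 2·√c·t.
MRS = MU_c/MU_t = (0.25)·t/c.
Substitute c = 18: MRS = t/72. Setting t/72 = 0.375 gives t = 0.375·72 = 27.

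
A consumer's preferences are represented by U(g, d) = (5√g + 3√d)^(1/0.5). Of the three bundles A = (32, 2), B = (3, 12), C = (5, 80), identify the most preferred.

Bundle C

Evaluate utility at each bundle:
U(A) = 1058.000.
U(B) = 363.000.
U(C) = 1445.000.
Highest utility is C, so C ≻ A ≻ B.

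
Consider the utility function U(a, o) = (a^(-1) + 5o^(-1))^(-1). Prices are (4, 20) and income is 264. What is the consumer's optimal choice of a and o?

For CES with ρ = -1, MRS = (1/5)·(o/a)^2.
Tangency: set MRS = p_a/p_o = 4/20 = 0.2.
So (o/a)^2 = 1; taking the square root, o/a = 1, i.e. o = a.
Substitute into the budget 4·a + 20·o = 264: 24·a = 264, so a* = 11 and o* = 11.

a* = 11, o* = 11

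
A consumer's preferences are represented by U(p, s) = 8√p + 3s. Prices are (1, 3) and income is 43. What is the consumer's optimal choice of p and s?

p* = 16, s* = 9

MU_p = 8/(2√p), MU_s = 3.
MRS = 8/(2√p) ÷ 3.
Tangency: set MRS = p_p/p_s = 1/3.
MRS depends only on p: (4/3)/√p = 1/3 ⇒ √p = (4/3)/(1/3) = 4 ⇒ p* = 16.
From the budget, 3·s = 43 − 1·16 = 27, so s* = 9.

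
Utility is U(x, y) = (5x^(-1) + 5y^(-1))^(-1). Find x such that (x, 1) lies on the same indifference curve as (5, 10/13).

x = 2

U depends on (x, y) only through S = 5x^(-1) + 5y^(-1), so equal utility means equal S. At (5, 10/13): S = 7.5.
With y = 1: 5·1^(-1) = 5, so 5x^(-1) = 7.5 − 5 = 2.5, i.e. x^(-1) = 0.5.
Hence x = 1/0.5 = 2.
Check: U(2, 1) = 0.1333.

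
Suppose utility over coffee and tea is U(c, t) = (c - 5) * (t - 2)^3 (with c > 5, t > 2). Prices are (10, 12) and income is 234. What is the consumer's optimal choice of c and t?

c* = 9, t* = 12

MU_c = (t−2)^3, MU_t = 3·(c−5)·(t−2)^2.
MRS = (1/3)·(t−2)/(c−5).
Tangency: set MRS = p_c/p_t = 10/12 = 5/6.
So (1/3)·(t − 2)/(c − 5) = 5/6, i.e. (t − 2) = 2.5·(c − 5).
Rewrite the budget in excess-of-subsistence terms: 10·(c − 5) + 12·(t − 2) = 234 − 10·5 − 12·2 = 160.
Substituting, 40·(c − 5) = 160, so c − 5 = 4 and c* = 9.
Then t − 2 = 2.5·4 = 10, so t* = 12.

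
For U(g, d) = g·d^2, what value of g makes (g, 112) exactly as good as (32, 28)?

g = 2

U(32, 28) = 25088.
Set U(g, 112) = 25088 and solve.
With d = 112: 112^2 = 12544, so g = 25088/12544 = 2.
Check: U(2, 112) = 25088.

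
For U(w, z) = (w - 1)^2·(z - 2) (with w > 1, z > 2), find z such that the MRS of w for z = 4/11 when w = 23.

z = 6

MU_w = 2·(w−1)·(z−2), MU_z = (w−1)^2.
MRS = (2/1)·(z−2)/(w−1).
Substitute w = 23: MRS = (z − 2)/11. Setting this equal to 4/11 gives z − 2 = (4/11)·11 = 4, so z = 6.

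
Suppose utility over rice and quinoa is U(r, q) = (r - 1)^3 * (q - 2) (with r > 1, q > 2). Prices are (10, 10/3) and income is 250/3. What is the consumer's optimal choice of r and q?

r* = 6, q* = 7

MU_r = 3·(r−1)^2·(q−2), MU_q = (r−1)^3.
MRS = (3/1)·(q−2)/(r−1).
Tangency: set MRS = p_r/p_q = 10/(10/3) = 3.
So (3/1)·(q − 2)/(r − 1) = 3, i.e. (q − 2) = (r − 1).
Rewrite the budget in excess-of-subsistence terms: 10·(r − 1) + (10/3)·(q − 2) = 250/3 − 10·1 − (10/3)·2 = 200/3.
Substituting, (40/3)·(r − 1) = 200/3, so r − 1 = 5 and r* = 6.
Then q − 2 = 5, so q* = 7.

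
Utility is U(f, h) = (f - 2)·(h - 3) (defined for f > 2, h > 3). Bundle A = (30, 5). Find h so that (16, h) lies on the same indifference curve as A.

U(30, 5) = 56.
Set U(16, h) = 56 and solve.
With f = 16: (16 − 2) = 14, so (h − 3) = 56/14 = 4.
So h = 3 + 4 = 7.
Check: U(16, 7) = 56.

h = 7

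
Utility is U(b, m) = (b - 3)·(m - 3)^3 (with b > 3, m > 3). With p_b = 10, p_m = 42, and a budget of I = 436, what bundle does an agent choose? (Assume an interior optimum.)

MU_b = (m−3)^3, MU_m = 3·(b−3)·(m−3)^2.
MRS = (1/3)·(m−3)/(b−3).
Tangency: set MRS = p_b/p_m = 10/42 = 5/21.
So (1/3)·(m − 3)/(b − 3) = 5/21, i.e. (m − 3) = (5/7)·(b − 3).
Rewrite the budget in excess-of-subsistence terms: 10·(b − 3) + 42·(m − 3) = 436 − 10·3 − 42·3 = 280.
Substituting, 40·(b − 3) = 280, so b − 3 = 7 and b* = 10.
Then m − 3 = (5/7)·7 = 5, so m* = 8.

b* = 10, m* = 8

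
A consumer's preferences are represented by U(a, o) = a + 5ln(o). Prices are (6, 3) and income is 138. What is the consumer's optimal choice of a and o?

MU_a = 1, MU_o = 5/o.
MRS = 1 ÷ (5/o).
Tangency: set MRS = p_a/p_o = 6/3 = 2.
MRS depends only on o: 0.2·o = 2 ⇒ o* = 2/0.2 = 10.
From the budget, 6·a = 138 − 3·10 = 108, so a* = 18.

a* = 18, o* = 10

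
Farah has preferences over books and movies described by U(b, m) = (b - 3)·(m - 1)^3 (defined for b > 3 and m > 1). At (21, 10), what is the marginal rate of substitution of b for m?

MRS = 1/6

MU_b = (m−1)^3, MU_m = 3·(b−3)·(m−1)^2.
MRS = (1/3)·(m−1)/(b−3).
At (21, 10): MRS = 1/6.
The indifference curve has slope −1/6 at this bundle.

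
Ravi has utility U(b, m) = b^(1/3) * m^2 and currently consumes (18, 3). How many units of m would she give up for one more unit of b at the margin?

MU_b = 1/3·b^(-2/3)·m^2 and MU_m = 2·b^(1/3)·m.
MRS = MU_b/MU_m = (1/6)·m/b.
At (18, 3): MRS = 1/36.
The indifference curve has slope −1/36 at this bundle.

MRS = 1/36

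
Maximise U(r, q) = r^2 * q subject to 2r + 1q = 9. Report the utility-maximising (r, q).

MU_r = 2·r·q and MU_q = r^2.
MRS = MU_r/MU_q = (2/1)·q/r.
Tangency: set MRS = p_r/p_q = 2/1 = 2.
So (2/1)·q/r = 2, i.e. q = r.
Substitute into the budget 2·r + 1·q = 9: 3·r = 9, so r* = 3.
Then q* = 3.

r* = 3, q* = 3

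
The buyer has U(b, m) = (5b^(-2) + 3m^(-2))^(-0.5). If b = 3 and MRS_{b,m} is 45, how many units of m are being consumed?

For CES with ρ = -2, MRS = (5/3)·(m/b)^3.
Setting (5/3)·(m/3)^3 = 45 gives (m/3)^3 = 27, so m/3 = 3 and m = 9.

m = 9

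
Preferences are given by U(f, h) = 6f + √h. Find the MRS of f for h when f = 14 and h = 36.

MRS = 72

MU_f = 6, MU_h = 1/(2√h).
MRS = 6 ÷ (1/(2√h)).
At (14, 36): MRS = 72.
That is, one extra unit of f is worth 72 units of h at the margin.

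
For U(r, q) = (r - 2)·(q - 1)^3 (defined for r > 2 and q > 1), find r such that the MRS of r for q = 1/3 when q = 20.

MU_r = (q−1)^3, MU_q = 3·(r−2)·(q−1)^2.
MRS = (1/3)·(q−1)/(r−2).
Substitute q = 20: MRS = (19/3)/(r − 2). Setting this equal to 1/3 gives r − 2 = (19/3)/(1/3) = 19, so r = 21.

r = 21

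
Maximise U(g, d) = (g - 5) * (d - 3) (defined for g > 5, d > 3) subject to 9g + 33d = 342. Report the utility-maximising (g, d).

MU_g = (d−3), MU_d = (g−5).
MRS = (d−3)/(g−5).
Tangency: set MRS = p_g/p_d = 9/33 = 3/11.
So (d − 3)/(g − 5) = 3/11, i.e. (d − 3) = (3/11)·(g − 5).
Rewrite the budget in excess-of-subsistence terms: 9·(g − 5) + 33·(d − 3) = 342 − 9·5 − 33·3 = 198.
Substituting, 18·(g − 5) = 198, so g − 5 = 11 and g* = 16.
Then d − 3 = (3/11)·11 = 3, so d* = 6.

g* = 16, d* = 6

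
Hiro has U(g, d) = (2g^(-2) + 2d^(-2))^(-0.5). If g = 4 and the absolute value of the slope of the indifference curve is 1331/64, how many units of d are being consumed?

d = 11

For CES with ρ = -2, MRS = (d/g)^3.
Setting (d/4)^3 = 1331/64 gives d/4 = 2.75 and d = 11.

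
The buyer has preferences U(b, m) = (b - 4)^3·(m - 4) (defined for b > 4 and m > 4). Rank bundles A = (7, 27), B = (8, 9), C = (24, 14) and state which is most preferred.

Bundle C

Evaluate utility at each bundle:
U(A) = 621.
U(B) = 320.
U(C) = 80000.
Highest utility is C, so C ≻ A ≻ B.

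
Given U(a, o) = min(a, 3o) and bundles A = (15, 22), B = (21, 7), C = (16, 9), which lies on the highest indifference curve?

Bundle B

Evaluate utility at each bundle:
U(A) = 15.
U(B) = 21.
U(C) = 16.
Highest utility is B, so B ≻ C ≻ A.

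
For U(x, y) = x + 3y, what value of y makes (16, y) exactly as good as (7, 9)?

y = 6

U(7, 9) = 34.
Set U(16, y) = 34 and solve.
16 + 3y = 34 ⇒ 3y = 18 ⇒ y = 6.
Check: U(16, 6) = 34.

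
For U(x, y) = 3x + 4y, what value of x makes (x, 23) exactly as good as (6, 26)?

x = 10

U(6, 26) = 122.
Set U(x, 23) = 122 and solve.
3x + 4·23 = 122 ⇒ 3x = 30 ⇒ x = 10.
Check: U(10, 23) = 122.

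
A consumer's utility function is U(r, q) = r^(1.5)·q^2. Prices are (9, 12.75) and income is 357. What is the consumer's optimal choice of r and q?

MU_r = 1.5·√r·q^2 and MU_q = 2·r^(1.5)·q.
MRS = MU_r/MU_q = (0.75)·q/r.
Tangency: set MRS = p_r/p_q = 9/12.75 = 12/17.
So (0.75)·q/r = 12/17, i.e. q = (16/17)·r.
Substitute into the budget 9·r + 12.75·q = 357: 21·r = 357, so r* = 17.
Then q* = (16/17)·17 = 16.

r* = 17, q* = 16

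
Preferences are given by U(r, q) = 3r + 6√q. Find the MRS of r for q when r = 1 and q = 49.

MU_r = 3, MU_q = 6/(2√q).
MRS = 3 ÷ (6/(2√q)).
At (1, 49): MRS = 7.
That is, one extra unit of r is worth 7 units of q at the margin.

MRS = 7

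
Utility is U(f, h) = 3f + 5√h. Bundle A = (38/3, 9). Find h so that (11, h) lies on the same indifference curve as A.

h = 16

U(38/3, 9) = 53.
Set U(11, h) = 53 and solve.
With f = 11: 5√h = 53 − 3·11 = 20, so √h = 4 and h = 16.
Check: U(11, 16) = 53.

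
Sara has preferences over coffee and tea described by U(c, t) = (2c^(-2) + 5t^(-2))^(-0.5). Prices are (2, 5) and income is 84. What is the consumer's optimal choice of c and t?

c* = 12, t* = 12

For CES with ρ = -2, MRS = (2/5)·(t/c)^3.
Tangency: set MRS = p_c/p_t = 2/5 = 0.4.
So (t/c)^3 = 1; taking the cube root, t/c = 1, i.e. t = c.
Substitute into the budget 2·c + 5·t = 84: 7·c = 84, so c* = 12 and t* = 12.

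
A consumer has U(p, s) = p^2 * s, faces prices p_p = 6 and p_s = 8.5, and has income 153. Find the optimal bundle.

p* = 17, s* = 6

MU_p = 2·p·s and MU_s = p^2.
MRS = MU_p/MU_s = (2/1)·s/p.
Tangency: set MRS = p_p/p_s = 6/8.5 = 12/17.
So (2/1)·s/p = 12/17, i.e. s = (6/17)·p.
Substitute into the budget 6·p + 8.5·s = 153: 9·p = 153, so p* = 17.
Then s* = (6/17)·17 = 6.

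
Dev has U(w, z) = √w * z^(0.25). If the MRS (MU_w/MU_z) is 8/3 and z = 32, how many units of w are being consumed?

w = 24

MU_w = 0.5·w^(-0.5)·z^(0.25) and MU_z = 0.25·√w·z^(-0.75).
MRS = MU_w/MU_z = (2)·z/w.
Substitute z = 32: MRS = 64/w. Setting 64/w = 8/3 gives w = 64/(8/3) = 24.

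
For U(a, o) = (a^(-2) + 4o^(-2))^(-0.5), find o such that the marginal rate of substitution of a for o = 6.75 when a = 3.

For CES with ρ = -2, MRS = (1/4)·(o/a)^3.
Setting (1/4)·(o/3)^3 = 6.75 gives (o/3)^3 = 27, so o/3 = 3 and o = 9.

o = 9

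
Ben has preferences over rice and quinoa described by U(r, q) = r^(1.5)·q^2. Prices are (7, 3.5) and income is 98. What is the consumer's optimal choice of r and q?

MU_r = 1.5·√r·q^2 and MU_q = 2·r^(1.5)·q.
MRS = MU_r/MU_q = (0.75)·q/r.
Tangency: set MRS = p_r/p_q = 7/3.5 = 2.
So (0.75)·q/r = 2, i.e. q = (8/3)·r.
Substitute into the budget 7·r + 3.5·q = 98: (49/3)·r = 98, so r* = 6.
Then q* = (8/3)·6 = 16.

r* = 6, q* = 16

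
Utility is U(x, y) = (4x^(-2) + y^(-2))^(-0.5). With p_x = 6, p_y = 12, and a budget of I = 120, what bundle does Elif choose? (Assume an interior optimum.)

x* = 10, y* = 5

For CES with ρ = -2, MRS = (4/1)·(y/x)^3.
Tangency: set MRS = p_x/p_y = 6/12 = 0.5.
So (y/x)^3 = 0.125; taking the cube root, y/x = 0.5, i.e. y = 0.5·x.
Substitute into the budget 6·x + 12·y = 120: 12·x = 120, so x* = 10 and y* = 0.5·10 = 5.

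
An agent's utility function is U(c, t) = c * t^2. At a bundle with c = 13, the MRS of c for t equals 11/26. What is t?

t = 11

MU_c = t^2 and MU_t = 2·c·t.
MRS = MU_c/MU_t = (1/2)·t/c.
Substitute c = 13: MRS = t/26. Setting t/26 = 11/26 gives t = (11/26)·26 = 11.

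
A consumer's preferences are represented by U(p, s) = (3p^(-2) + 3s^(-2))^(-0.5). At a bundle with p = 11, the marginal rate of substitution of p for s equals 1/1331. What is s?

s = 1

For CES with ρ = -2, MRS = (s/p)^3.
Setting (s/11)^3 = 1/1331 gives s/11 = 1/11 and s = 1.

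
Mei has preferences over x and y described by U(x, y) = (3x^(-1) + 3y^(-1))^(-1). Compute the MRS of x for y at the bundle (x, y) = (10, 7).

MRS = 49/100

For CES with ρ = -1, MRS = (y/x)^2.
At (10, 7): MRS = 49/100.
So at (10, 7) the consumer would give up 49/100 units of y for one more unit of x.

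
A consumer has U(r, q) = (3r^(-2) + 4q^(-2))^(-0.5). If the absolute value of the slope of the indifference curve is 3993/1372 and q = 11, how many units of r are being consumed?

r = 7

For CES with ρ = -2, MRS = (3/4)·(q/r)^3.
Setting (3/4)·(11/r)^3 = 3993/1372 gives (11/r)^3 = 1331/343, so 11/r = 11/7 and r = 7.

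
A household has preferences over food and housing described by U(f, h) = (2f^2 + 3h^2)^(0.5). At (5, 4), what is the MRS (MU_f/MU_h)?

MRS = 5/6

For CES with ρ = 2, MRS = (2/3)·(h/f)^(-1).
At (5, 4): MRS = 5/6.
So at (5, 4) the consumer would give up 5/6 units of h for one more unit of f.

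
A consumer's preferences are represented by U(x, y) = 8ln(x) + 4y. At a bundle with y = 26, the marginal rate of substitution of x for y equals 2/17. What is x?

x = 17

MU_x = 8/x, MU_y = 4.
MRS = 8/x ÷ 4.
MRS depends only on x: 2/x = 2/17 ⇒ x = 2/(2/17) = 17.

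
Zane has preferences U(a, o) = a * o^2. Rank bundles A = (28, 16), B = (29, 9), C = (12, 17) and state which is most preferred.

Bundle A

Evaluate utility at each bundle:
U(A) = 7168.
U(B) = 2349.
U(C) = 3468.
Highest utility is A, so A ≻ C ≻ B.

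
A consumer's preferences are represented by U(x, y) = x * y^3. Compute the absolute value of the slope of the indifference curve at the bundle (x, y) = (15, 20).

MU_x = y^3 and MU_y = 3·x·y^2.
MRS = MU_x/MU_y = (1/3)·y/x.
At (15, 20): MRS = 4/9.
So at (15, 20) the consumer would give up 4/9 units of y for one more unit of x.

MRS = 4/9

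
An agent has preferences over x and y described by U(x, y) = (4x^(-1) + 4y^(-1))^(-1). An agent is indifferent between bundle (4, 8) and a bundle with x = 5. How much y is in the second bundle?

y = 40/7

U depends on (x, y) only through S = 4x^(-1) + 4y^(-1), so equal utility means equal S. At (4, 8): S = 1.5.
With x = 5: 4·5^(-1) = 0.8, so 4y^(-1) = 1.5 − 0.8 = 0.7, i.e. y^(-1) = 7/40.
Hence y = 1/(7/40) = 40/7.
Check: U(5, 40/7) = 0.6667.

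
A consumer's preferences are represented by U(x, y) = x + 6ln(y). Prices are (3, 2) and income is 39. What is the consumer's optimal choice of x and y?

MU_x = 1, MU_y = 6/y.
MRS = 1 ÷ (6/y).
Tangency: set MRS = p_x/p_y = 3/2 = 1.5.
MRS depends only on y: (1/6)·y = 1.5 ⇒ y* = 1.5/(1/6) = 9.
From the budget, 3·x = 39 − 2·9 = 21, so x* = 7.

x* = 7, y* = 9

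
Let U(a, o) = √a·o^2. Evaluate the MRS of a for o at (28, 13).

MU_a = 0.5·a^(-0.5)·o^2 and MU_o = 2·√a·o.
MRS = MU_a/MU_o = (0.25)·o/a.
At (28, 13): MRS = 13/112.
That is, one extra unit of a is worth 13/112 units of o at the margin.

MRS = 13/112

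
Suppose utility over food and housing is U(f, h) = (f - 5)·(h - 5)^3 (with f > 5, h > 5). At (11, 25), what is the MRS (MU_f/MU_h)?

MU_f = (h−5)^3, MU_h = 3·(f−5)·(h−5)^2.
MRS = (1/3)·(h−5)/(f−5).
At (11, 25): MRS = 10/9.
That is, one extra unit of f is worth 10/9 units of h at the margin.

MRS = 10/9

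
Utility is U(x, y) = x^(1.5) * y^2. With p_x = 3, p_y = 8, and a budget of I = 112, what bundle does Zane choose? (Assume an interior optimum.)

x* = 16, y* = 8

MU_x = 1.5·√x·y^2 and MU_y = 2·x^(1.5)·y.
MRS = MU_x/MU_y = (0.75)·y/x.
Tangency: set MRS = p_x/p_y = 3/8 = 0.375.
So (0.75)·y/x = 0.375, i.e. y = 0.5·x.
Substitute into the budget 3·x + 8·y = 112: 7·x = 112, so x* = 16.
Then y* = 0.5·16 = 8.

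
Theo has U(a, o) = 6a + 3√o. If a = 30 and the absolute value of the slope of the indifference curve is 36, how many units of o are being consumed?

o = 81

MU_a = 6, MU_o = 3/(2√o).
MRS = 6 ÷ (3/(2√o)).
MRS depends only on o: 4·√o = 36 ⇒ √o = 36/4 = 9 ⇒ o = 81.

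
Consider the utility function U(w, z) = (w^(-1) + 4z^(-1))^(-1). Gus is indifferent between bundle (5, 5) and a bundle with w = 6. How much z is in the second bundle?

z = 4.8

U depends on (w, z) only through S = w^(-1) + 4z^(-1), so equal utility means equal S. At (5, 5): S = 1.
With w = 6: 6^(-1) = 1/6, so 4z^(-1) = 1 − 1/6 = 5/6, i.e. z^(-1) = 5/24.
Hence z = 1/(5/24) = 4.8.
Check: U(6, 4.8) = 1.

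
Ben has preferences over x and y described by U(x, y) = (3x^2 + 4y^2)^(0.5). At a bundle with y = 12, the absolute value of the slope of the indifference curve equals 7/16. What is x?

For CES with ρ = 2, MRS = (3/4)·(y/x)^(-1).
Setting (3/4)·(12/x)^(-1) = 7/16 gives (12/x)^(-1) = 7/12, so 12/x = 12/7 and x = 7.

x = 7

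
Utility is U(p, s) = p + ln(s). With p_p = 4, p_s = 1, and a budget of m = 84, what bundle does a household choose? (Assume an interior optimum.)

p* = 20, s* = 4

MU_p = 1, MU_s = 1/s.
MRS = 1 ÷ (1/s).
Tangency: set MRS = p_p/p_s = 4/1 = 4.
MRS depends only on s: s = 4 ⇒ s* = 4.
From the budget, 4·p = 84 − 1·4 = 80, so p* = 20.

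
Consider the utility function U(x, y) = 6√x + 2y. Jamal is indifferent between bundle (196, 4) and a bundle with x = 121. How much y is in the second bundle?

y = 13

U(196, 4) = 92.
Set U(121, y) = 92 and solve.
With x = 121: √121 = 11, so 2y = 92 − 6·11 = 26 and y = 13.
Check: U(121, 13) = 92.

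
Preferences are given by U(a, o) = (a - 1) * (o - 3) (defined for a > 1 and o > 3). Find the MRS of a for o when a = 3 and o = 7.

MU_a = (o−3), MU_o = (a−1).
MRS = (o−3)/(a−1).
At (3, 7): MRS = 2.
So at (3, 7) the consumer would give up 2 units of o for one more unit of a.

MRS = 2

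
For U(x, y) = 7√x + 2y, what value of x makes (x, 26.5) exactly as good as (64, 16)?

U(64, 16) = 88.
Set U(x, 26.5) = 88 and solve.
With y = 26.5: 7√x = 88 − 2·26.5 = 35, so √x = 5 and x = 25.
Check: U(25, 26.5) = 88.

x = 25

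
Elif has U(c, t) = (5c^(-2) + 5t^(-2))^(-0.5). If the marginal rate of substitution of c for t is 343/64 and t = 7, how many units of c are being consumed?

c = 4

For CES with ρ = -2, MRS = (t/c)^3.
Setting (7/c)^3 = 343/64 gives 7/c = 1.75 and c = 4.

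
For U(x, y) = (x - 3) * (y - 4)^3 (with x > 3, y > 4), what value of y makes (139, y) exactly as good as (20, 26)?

y = 15

U(20, 26) = 181016.
Set U(139, y) = 181016 and solve.
With x = 139: (139 − 3) = 136, so (y − 4)^3 = 181016/136 = 1331.
Taking the cube root (with y > 4): y − 4 = 11, so y = 15.
Check: U(139, 15) = 181016.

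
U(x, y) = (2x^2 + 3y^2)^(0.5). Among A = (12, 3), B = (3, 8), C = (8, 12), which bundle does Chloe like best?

Evaluate utility at each bundle:
U(A) = 17.748.
U(B) = 14.491.
U(C) = 23.664.
Highest utility is C, so C ≻ A ≻ B.

Bundle C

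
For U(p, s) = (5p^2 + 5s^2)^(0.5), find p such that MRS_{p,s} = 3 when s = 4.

p = 12

For CES with ρ = 2, MRS = (s/p)^(-1).
Setting (4/p)^(-1) = 3 gives 4/p = 1/3 and p = 12.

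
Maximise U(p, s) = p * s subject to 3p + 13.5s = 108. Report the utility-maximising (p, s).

MU_p = s and MU_s = p.
MRS = MU_p/MU_s = s/p.
Tangency: set MRS = p_p/p_s = 3/13.5 = 2/9.
So s/p = 2/9, i.e. s = (2/9)·p.
Substitute into the budget 3·p + 13.5·s = 108: 6·p = 108, so p* = 18.
Then s* = (2/9)·18 = 4.

p* = 18, s* = 4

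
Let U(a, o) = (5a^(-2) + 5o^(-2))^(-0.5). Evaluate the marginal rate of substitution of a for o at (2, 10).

MRS = 125

For CES with ρ = -2, MRS = (o/a)^3.
At (2, 10): MRS = 125.
The indifference curve has slope −125 at this bundle.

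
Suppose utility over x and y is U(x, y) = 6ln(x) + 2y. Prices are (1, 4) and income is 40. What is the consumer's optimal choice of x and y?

MU_x = 6/x, MU_y = 2.
MRS = 6/x ÷ 2.
Tangency: set MRS = p_x/p_y = 1/4 = 0.25.
MRS depends only on x: 3/x = 0.25 ⇒ x* = 3/0.25 = 12.
From the budget, 4·y = 40 − 1·12 = 28, so y* = 7.

x* = 12, y* = 7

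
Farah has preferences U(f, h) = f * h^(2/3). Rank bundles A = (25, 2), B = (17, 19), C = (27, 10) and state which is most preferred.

Bundle C

Evaluate utility at each bundle:
U(A) = 39.685.
U(B) = 121.046.
U(C) = 125.323.
Highest utility is C, so C ≻ B ≻ A.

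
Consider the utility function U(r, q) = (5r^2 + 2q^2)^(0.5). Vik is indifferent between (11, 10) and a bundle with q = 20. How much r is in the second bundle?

U depends on (r, q) only through S = 5r^2 + 2q^2, so equal utility means equal S. At (11, 10): S = 805.
With q = 20: 2·20^2 = 800, so 5r^2 = 805 − 800 = 5, i.e. r^2 = 1.
Hence r = √1 = 1.
Check: U(1, 20) = 28.3725.

r = 1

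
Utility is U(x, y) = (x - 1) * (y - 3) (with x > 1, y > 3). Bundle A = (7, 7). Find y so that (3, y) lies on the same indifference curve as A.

U(7, 7) = 24.
Set U(3, y) = 24 and solve.
With x = 3: (3 − 1) = 2, so (y − 3) = 24/2 = 12.
So y = 3 + 12 = 15.
Check: U(3, 15) = 24.

y = 15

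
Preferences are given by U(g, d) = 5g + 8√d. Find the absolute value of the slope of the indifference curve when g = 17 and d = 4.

MU_g = 5, MU_d = 8/(2√d).
MRS = 5 ÷ (8/(2√d)).
At (17, 4): MRS = 2.5.
That is, one extra unit of g is worth 2.5 units of d at the margin.

MRS = 2.5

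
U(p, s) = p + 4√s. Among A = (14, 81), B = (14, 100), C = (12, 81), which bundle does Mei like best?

Bundle B

Evaluate utility at each bundle:
U(A) = 50.000.
U(B) = 54.000.
U(C) = 48.000.
Highest utility is B, so B ≻ A ≻ C.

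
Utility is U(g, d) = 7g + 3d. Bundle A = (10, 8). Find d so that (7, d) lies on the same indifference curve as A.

d = 15

U(10, 8) = 94.
Set U(7, d) = 94 and solve.
7·7 + 3d = 94 ⇒ 3d = 45 ⇒ d = 15.
Check: U(7, 15) = 94.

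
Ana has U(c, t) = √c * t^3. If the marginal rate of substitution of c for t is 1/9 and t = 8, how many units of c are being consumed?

MU_c = 0.5·c^(-0.5)·t^3 and MU_t = 3·√c·t^2.
MRS = MU_c/MU_t = (1/6)·t/c.
Substitute t = 8: MRS = (4/3)/c. Setting (4/3)/c = 1/9 gives c = (4/3)/(1/9) = 12.

c = 12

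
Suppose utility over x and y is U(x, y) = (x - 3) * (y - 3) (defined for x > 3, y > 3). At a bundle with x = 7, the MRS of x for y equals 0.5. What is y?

MU_x = (y−3), MU_y = (x−3).
MRS = (y−3)/(x−3).
Substitute x = 7: MRS = (y − 3)/4. Setting this equal to 0.5 gives y − 3 = 0.5·4 = 2, so y = 5.

y = 5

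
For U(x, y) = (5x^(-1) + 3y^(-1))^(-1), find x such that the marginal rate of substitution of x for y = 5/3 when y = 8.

x = 8

For CES with ρ = -1, MRS = (5/3)·(y/x)^2.
Setting (5/3)·(8/x)^2 = 5/3 gives (8/x)^2 = 1, so 8/x = 1 and x = 8.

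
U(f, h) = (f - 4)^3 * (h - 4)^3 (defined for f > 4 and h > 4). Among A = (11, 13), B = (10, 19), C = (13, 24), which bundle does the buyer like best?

Evaluate utility at each bundle:
U(A) = 250047.
U(B) = 729000.
U(C) = 5832000.
Highest utility is C, so C ≻ B ≻ A.

Bundle C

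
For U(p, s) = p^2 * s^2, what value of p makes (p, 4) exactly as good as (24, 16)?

p = 96

U(24, 16) = 147456.
Set U(p, 4) = 147456 and solve.
With s = 4: 4^2 = 16, so p^2 = 147456/16 = 9216; taking the square root, p = 96.
Check: U(96, 4) = 147456.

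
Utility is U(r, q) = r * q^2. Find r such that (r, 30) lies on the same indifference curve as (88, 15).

r = 22

U(88, 15) = 19800.
Set U(r, 30) = 19800 and solve.
With q = 30: 30^2 = 900, so r = 19800/900 = 22.
Check: U(22, 30) = 19800.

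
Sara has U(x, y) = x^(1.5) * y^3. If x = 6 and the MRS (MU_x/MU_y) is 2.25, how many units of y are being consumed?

MU_x = 1.5·√x·y^3 and MU_y = 3·x^(1.5)·y^2.
MRS = MU_x/MU_y = (0.5)·y/x.
Substitute x = 6: MRS = y/12. Setting y/12 = 2.25 gives y = 2.25·12 = 27.

y = 27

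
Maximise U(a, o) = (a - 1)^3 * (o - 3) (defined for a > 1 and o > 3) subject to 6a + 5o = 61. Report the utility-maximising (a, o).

a* = 6, o* = 5

MU_a = 3·(a−1)^2·(o−3), MU_o = (a−1)^3.
MRS = (3/1)·(o−3)/(a−1).
Tangency: set MRS = p_a/p_o = 6/5 = 1.2.
So (3/1)·(o − 3)/(a − 1) = 1.2, i.e. (o − 3) = 0.4·(a − 1).
Rewrite the budget in excess-of-subsistence terms: 6·(a − 1) + 5·(o − 3) = 61 − 6·1 − 5·3 = 40.
Substituting, 8·(a − 1) = 40, so a − 1 = 5 and a* = 6.
Then o − 3 = 0.4·5 = 2, so o* = 5.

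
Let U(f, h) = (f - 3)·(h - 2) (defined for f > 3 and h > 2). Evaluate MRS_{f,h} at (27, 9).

MRS = 7/24

MU_f = (h−2), MU_h = (f−3).
MRS = (h−2)/(f−3).
At (27, 9): MRS = 7/24.
The indifference curve has slope −7/24 at this bundle.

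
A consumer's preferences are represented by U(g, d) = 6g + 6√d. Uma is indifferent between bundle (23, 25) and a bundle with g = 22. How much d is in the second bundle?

U(23, 25) = 168.
Set U(22, d) = 168 and solve.
With g = 22: 6√d = 168 − 6·22 = 36, so √d = 6 and d = 36.
Check: U(22, 36) = 168.

d = 36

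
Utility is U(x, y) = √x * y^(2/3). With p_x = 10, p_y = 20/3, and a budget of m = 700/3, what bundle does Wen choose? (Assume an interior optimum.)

MU_x = 0.5·x^(-0.5)·y^(2/3) and MU_y = 2/3·√x·y^(-1/3).
MRS = MU_x/MU_y = (0.75)·y/x.
Tangency: set MRS = p_x/p_y = 10/(20/3) = 1.5.
So (0.75)·y/x = 1.5, i.e. y = 2·x.
Substitute into the budget 10·x + (20/3)·y = 700/3: (70/3)·x = 700/3, so x* = 10.
Then y* = 2·10 = 20.

x* = 10, y* = 20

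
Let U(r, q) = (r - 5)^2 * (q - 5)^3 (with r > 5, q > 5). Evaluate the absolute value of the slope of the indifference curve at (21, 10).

MRS = 5/24

MU_r = 2·(r−5)·(q−5)^3, MU_q = 3·(r−5)^2·(q−5)^2.
MRS = (2/3)·(q−5)/(r−5).
At (21, 10): MRS = 5/24.
So at (21, 10) the consumer would give up 5/24 units of q for one more unit of r.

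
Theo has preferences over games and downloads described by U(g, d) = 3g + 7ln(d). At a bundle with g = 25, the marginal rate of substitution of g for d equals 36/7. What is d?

d = 12

MU_g = 3, MU_d = 7/d.
MRS = 3 ÷ (7/d).
MRS depends only on d: (3/7)·d = 36/7 ⇒ d = (36/7)/(3/7) = 12.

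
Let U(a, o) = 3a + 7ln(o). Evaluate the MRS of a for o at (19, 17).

MU_a = 3, MU_o = 7/o.
MRS = 3 ÷ (7/o).
At (19, 17): MRS = 51/7.
So at (19, 17) the consumer would give up 51/7 units of o for one more unit of a.

MRS = 51/7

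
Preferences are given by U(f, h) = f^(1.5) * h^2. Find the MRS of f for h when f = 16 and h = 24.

MU_f = 1.5·√f·h^2 and MU_h = 2·f^(1.5)·h.
MRS = MU_f/MU_h = (0.75)·h/f.
At (16, 24): MRS = 1.125.
That is, one extra unit of f is worth 1.125 units of h at the margin.

MRS = 1.125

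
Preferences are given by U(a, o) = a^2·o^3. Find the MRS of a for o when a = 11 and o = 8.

MU_a = 2·a·o^3 and MU_o = 3·a^2·o^2.
MRS = MU_a/MU_o = (2/3)·o/a.
At (11, 8): MRS = 16/33.
So at (11, 8) the consumer would give up 16/33 units of o for one more unit of a.

MRS = 16/33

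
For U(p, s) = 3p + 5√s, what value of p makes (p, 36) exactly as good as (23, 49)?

p = 74/3

U(23, 49) = 104.
Set U(p, 36) = 104 and solve.
With s = 36: √36 = 6, so 3p = 104 − 5·6 = 74 and p = 74/3.
Check: U(74/3, 36) = 104.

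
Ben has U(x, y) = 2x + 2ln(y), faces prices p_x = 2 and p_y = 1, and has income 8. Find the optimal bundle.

MU_x = 2, MU_y = 2/y.
MRS = 2 ÷ (2/y).
Tangency: set MRS = p_x/p_y = 2/1 = 2.
MRS depends only on y: y = 2 ⇒ y* = 2.
From the budget, 2·x = 8 − 1·2 = 6, so x* = 3.

x* = 3, y* = 2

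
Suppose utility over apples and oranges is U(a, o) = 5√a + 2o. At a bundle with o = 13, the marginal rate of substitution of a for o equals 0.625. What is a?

MU_a = 5/(2√a), MU_o = 2.
MRS = 5/(2√a) ÷ 2.
MRS depends only on a: 1.25/√a = 0.625 ⇒ √a = 1.25/0.625 = 2 ⇒ a = 4.

a = 4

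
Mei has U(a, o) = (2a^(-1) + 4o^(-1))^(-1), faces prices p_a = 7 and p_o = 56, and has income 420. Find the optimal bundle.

For CES with ρ = -1, MRS = (2/4)·(o/a)^2.
Tangency: set MRS = p_a/p_o = 7/56 = 0.125.
So (o/a)^2 = 0.25; taking the square root, o/a = 0.5, i.e. o = 0.5·a.
Substitute into the budget 7·a + 56·o = 420: 35·a = 420, so a* = 12 and o* = 0.5·12 = 6.

a* = 12, o* = 6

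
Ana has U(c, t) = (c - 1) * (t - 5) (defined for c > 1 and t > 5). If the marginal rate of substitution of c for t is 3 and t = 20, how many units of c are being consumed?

c = 6

MU_c = (t−5), MU_t = (c−1).
MRS = (t−5)/(c−1).
Substitute t = 20: MRS = 15/(c − 1). Setting this equal to 3 gives c − 1 = 15/3 = 5, so c = 6.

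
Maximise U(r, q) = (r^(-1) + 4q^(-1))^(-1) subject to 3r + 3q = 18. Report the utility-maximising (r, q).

r* = 2, q* = 4

For CES with ρ = -1, MRS = (1/4)·(q/r)^2.
Tangency: set MRS = p_r/p_q = 3/3 = 1.
So (q/r)^2 = 4; taking the square root, q/r = 2, i.e. q = 2·r.
Substitute into the budget 3·r + 3·q = 18: 9·r = 18, so r* = 2 and q* = 2·2 = 4.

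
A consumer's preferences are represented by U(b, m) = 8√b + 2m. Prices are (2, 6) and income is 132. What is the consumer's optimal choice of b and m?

MU_b = 8/(2√b), MU_m = 2.
MRS = 8/(2√b) ÷ 2.
Tangency: set MRS = p_b/p_m = 2/6 = 1/3.
MRS depends only on b: 2/√b = 1/3 ⇒ √b = 2/(1/3) = 6 ⇒ b* = 36.
From the budget, 6·m = 132 − 2·36 = 60, so m* = 10.

b* = 36, m* = 10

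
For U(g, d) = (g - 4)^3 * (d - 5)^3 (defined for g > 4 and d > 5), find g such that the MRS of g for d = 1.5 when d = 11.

g = 8

MU_g = 3·(g−4)^2·(d−5)^3, MU_d = 3·(g−4)^3·(d−5)^2.
MRS = (d−5)/(g−4).
Substitute d = 11: MRS = 6/(g − 4). Setting this equal to 1.5 gives g − 4 = 6/1.5 = 4, so g = 8.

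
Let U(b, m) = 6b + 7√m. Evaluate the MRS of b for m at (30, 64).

MU_b = 6, MU_m = 7/(2√m).
MRS = 6 ÷ (7/(2√m)).
At (30, 64): MRS = 96/7.
That is, one extra unit of b is worth 96/7 units of m at the margin.

MRS = 96/7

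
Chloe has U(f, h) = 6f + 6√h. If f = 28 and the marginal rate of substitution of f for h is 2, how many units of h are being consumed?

h = 1

MU_f = 6, MU_h = 6/(2√h).
MRS = 6 ÷ (6/(2√h)).
MRS depends only on h: 2·√h = 2 ⇒ √h = 2/2 = 1 ⇒ h = 1.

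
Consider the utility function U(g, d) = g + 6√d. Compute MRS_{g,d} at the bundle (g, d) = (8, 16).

MRS = 4/3

MU_g = 1, MU_d = 6/(2√d).
MRS = 1 ÷ (6/(2√d)).
At (8, 16): MRS = 4/3.
So at (8, 16) the consumer would give up 4/3 units of d for one more unit of g.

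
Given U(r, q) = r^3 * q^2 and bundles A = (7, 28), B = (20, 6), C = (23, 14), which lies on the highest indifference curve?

Evaluate utility at each bundle:
U(A) = 268912.
U(B) = 288000.
U(C) = 2384732.
Highest utility is C, so C ≻ B ≻ A.

Bundle C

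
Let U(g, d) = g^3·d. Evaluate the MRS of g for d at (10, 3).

MRS = 0.9

MU_g = 3·g^2·d and MU_d = g^3.
MRS = MU_g/MU_d = (3/1)·d/g.
At (10, 3): MRS = 0.9.
That is, one extra unit of g is worth 0.9 units of d at the margin.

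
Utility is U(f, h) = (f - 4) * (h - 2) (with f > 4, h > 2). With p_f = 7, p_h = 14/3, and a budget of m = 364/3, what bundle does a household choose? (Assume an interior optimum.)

MU_f = (h−2), MU_h = (f−4).
MRS = (h−2)/(f−4).
Tangency: set MRS = p_f/p_h = 7/(14/3) = 1.5.
So (h − 2)/(f − 4) = 1.5, i.e. (h − 2) = 1.5·(f − 4).
Rewrite the budget in excess-of-subsistence terms: 7·(f − 4) + (14/3)·(h − 2) = 364/3 − 7·4 − (14/3)·2 = 84.
Substituting, 14·(f − 4) = 84, so f − 4 = 6 and f* = 10.
Then h − 2 = 1.5·6 = 9, so h* = 11.

f* = 10, h* = 11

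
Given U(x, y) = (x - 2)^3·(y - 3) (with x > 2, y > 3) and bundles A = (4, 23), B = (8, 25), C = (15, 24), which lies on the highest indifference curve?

Bundle C

Evaluate utility at each bundle:
U(A) = 160.
U(B) = 4752.
U(C) = 46137.
Highest utility is C, so C ≻ B ≻ A.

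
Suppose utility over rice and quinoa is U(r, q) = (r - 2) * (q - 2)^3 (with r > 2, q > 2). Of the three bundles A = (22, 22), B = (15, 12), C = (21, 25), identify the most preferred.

Evaluate utility at each bundle:
U(A) = 160000.
U(B) = 13000.
U(C) = 231173.
Highest utility is C, so C ≻ A ≻ B.

Bundle C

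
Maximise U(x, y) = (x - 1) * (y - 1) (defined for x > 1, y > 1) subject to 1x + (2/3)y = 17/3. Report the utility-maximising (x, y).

MU_x = (y−1), MU_y = (x−1).
MRS = (y−1)/(x−1).
Tangency: set MRS = p_x/p_y = 1/(2/3) = 1.5.
So (y − 1)/(x − 1) = 1.5, i.e. (y − 1) = 1.5·(x − 1).
Rewrite the budget in excess-of-subsistence terms: 1·(x − 1) + (2/3)·(y − 1) = 17/3 − 1·1 − (2/3)·1 = 4.
Substituting, 2·(x − 1) = 4, so x − 1 = 2 and x* = 3.
Then y − 1 = 1.5·2 = 3, so y* = 4.

x* = 3, y* = 4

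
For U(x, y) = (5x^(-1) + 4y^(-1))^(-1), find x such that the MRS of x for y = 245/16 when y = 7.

For CES with ρ = -1, MRS = (5/4)·(y/x)^2.
Setting (5/4)·(7/x)^2 = 245/16 gives (7/x)^2 = 12.25, so 7/x = 3.5 and x = 2.

x = 2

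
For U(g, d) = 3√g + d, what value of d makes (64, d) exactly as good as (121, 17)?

d = 26

U(121, 17) = 50.
Set U(64, d) = 50 and solve.
With g = 64: √64 = 8, so d = 50 − 3·8 = 26.
Check: U(64, 26) = 50.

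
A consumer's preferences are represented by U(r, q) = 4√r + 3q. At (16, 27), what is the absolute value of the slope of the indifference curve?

MRS = 1/6

MU_r = 4/(2√r), MU_q = 3.
MRS = 4/(2√r) ÷ 3.
At (16, 27): MRS = 1/6.
The indifference curve has slope −1/6 at this bundle.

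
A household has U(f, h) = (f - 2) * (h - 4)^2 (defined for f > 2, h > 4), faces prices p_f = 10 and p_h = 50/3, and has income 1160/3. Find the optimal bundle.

MU_f = (h−4)^2, MU_h = 2·(f−2)·(h−4).
MRS = (1/2)·(h−4)/(f−2).
Tangency: set MRS = p_f/p_h = 10/(50/3) = 0.6.
So (1/2)·(h − 4)/(f − 2) = 0.6, i.e. (h − 4) = 1.2·(f − 2).
Rewrite the budget in excess-of-subsistence terms: 10·(f − 2) + (50/3)·(h − 4) = 1160/3 − 10·2 − (50/3)·4 = 300.
Substituting, 30·(f − 2) = 300, so f − 2 = 10 and f* = 12.
Then h − 4 = 1.2·10 = 12, so h* = 16.

f* = 12, h* = 16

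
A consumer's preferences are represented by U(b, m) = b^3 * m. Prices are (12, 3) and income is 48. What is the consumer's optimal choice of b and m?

MU_b = 3·b^2·m and MU_m = b^3.
MRS = MU_b/MU_m = (3/1)·m/b.
Tangency: set MRS = p_b/p_m = 12/3 = 4.
So (3/1)·m/b = 4, i.e. m = (4/3)·b.
Substitute into the budget 12·b + 3·m = 48: 16·b = 48, so b* = 3.
Then m* = (4/3)·3 = 4.

b* = 3, m* = 4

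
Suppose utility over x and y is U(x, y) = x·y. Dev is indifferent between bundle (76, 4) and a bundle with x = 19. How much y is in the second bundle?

U(76, 4) = 304.
Set U(19, y) = 304 and solve.
With x = 19: y = 304/19 = 16.
Check: U(19, 16) = 304.

y = 16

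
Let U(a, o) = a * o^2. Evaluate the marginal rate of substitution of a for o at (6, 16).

MU_a = o^2 and MU_o = 2·a·o.
MRS = MU_a/MU_o = (1/2)·o/a.
At (6, 16): MRS = 4/3.
The indifference curve has slope −4/3 at this bundle.

MRS = 4/3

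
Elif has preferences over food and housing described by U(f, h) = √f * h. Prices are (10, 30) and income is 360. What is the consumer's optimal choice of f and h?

f* = 12, h* = 8

MU_f = 0.5·f^(-0.5)·h and MU_h = √f.
MRS = MU_f/MU_h = (0.5)·h/f.
Tangency: set MRS = p_f/p_h = 10/30 = 1/3.
So (0.5)·h/f = 1/3, i.e. h = (2/3)·f.
Substitute into the budget 10·f + 30·h = 360: 30·f = 360, so f* = 12.
Then h* = (2/3)·12 = 8.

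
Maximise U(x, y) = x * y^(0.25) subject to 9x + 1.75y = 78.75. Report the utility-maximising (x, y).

x* = 7, y* = 9

MU_x = y^(0.25) and MU_y = 0.25·x·y^(-0.75).
MRS = MU_x/MU_y = (4)·y/x.
Tangency: set MRS = p_x/p_y = 9/1.75 = 36/7.
So (4)·y/x = 36/7, i.e. y = (9/7)·x.
Substitute into the budget 9·x + 1.75·y = 78.75: 11.25·x = 78.75, so x* = 7.
Then y* = (9/7)·7 = 9.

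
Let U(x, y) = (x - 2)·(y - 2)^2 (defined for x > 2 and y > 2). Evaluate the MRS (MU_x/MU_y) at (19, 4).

MRS = 1/17

MU_x = (y−2)^2, MU_y = 2·(x−2)·(y−2).
MRS = (1/2)·(y−2)/(x−2).
At (19, 4): MRS = 1/17.
So at (19, 4) the consumer would give up 1/17 units of y for one more unit of x.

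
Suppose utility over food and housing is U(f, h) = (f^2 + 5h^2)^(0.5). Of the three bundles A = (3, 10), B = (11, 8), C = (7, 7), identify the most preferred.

Bundle A

Evaluate utility at each bundle:
U(A) = 22.561.
U(B) = 21.000.
U(C) = 17.146.
Highest utility is A, so A ≻ B ≻ C.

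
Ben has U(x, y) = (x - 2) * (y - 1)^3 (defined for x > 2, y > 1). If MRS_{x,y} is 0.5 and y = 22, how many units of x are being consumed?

x = 16

MU_x = (y−1)^3, MU_y = 3·(x−2)·(y−1)^2.
MRS = (1/3)·(y−1)/(x−2).
Substitute y = 22: MRS = 7/(x − 2). Setting this equal to 0.5 gives x − 2 = 7/0.5 = 14, so x = 16.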